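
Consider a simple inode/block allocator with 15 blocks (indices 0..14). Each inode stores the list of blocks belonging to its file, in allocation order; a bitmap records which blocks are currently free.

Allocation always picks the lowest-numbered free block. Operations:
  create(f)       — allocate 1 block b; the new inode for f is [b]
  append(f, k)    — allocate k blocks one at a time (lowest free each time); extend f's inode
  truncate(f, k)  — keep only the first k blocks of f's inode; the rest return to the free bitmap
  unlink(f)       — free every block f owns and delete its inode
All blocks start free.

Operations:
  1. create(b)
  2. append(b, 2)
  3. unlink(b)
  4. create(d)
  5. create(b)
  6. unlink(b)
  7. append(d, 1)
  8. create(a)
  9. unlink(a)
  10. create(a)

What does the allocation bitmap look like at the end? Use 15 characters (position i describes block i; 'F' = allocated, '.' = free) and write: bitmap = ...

bitmap = FFF............

  1. create(b)  ⇒  F..............  {b→[0]}
  2. append(b, 2)  ⇒  FFF............  {b→[0, 1, 2]}
  3. unlink(b)  ⇒  ...............  {}
  4. create(d)  ⇒  F..............  {d→[0]}
  5. create(b)  ⇒  FF.............  {b→[1]; d→[0]}
  6. unlink(b)  ⇒  F..............  {d→[0]}
  7. append(d, 1)  ⇒  FF.............  {d→[0, 1]}
  8. create(a)  ⇒  FFF............  {a→[2]; d→[0, 1]}
  9. unlink(a)  ⇒  FF.............  {d→[0, 1]}
  10. create(a)  ⇒  FFF............  {a→[2]; d→[0, 1]}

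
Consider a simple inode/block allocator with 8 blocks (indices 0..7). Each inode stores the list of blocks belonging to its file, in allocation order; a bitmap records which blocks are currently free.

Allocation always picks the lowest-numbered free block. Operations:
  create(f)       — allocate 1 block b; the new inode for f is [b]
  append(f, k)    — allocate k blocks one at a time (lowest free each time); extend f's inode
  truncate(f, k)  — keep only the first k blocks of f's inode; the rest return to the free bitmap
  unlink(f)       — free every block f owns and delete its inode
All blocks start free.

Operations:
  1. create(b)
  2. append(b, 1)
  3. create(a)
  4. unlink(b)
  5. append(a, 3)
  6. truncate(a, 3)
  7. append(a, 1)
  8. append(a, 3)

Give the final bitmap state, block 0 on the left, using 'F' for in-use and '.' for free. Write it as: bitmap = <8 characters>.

bitmap = FFFFFFF.

  1. create(b)  ⇒  F.......  {b→[0]}
  2. append(b, 1)  ⇒  FF......  {b→[0, 1]}
  3. create(a)  ⇒  FFF.....  {a→[2]; b→[0, 1]}
  4. unlink(b)  ⇒  ..F.....  {a→[2]}
  5. append(a, 3)  ⇒  FFFF....  {a→[2, 0, 1, 3]}
  6. truncate(a, 3)  ⇒  FFF.....  {a→[2, 0, 1]}
  7. append(a, 1)  ⇒  FFFF....  {a→[2, 0, 1, 3]}
  8. append(a, 3)  ⇒  FFFFFFF.  {a→[2, 0, 1, 3, 4, 5, 6]}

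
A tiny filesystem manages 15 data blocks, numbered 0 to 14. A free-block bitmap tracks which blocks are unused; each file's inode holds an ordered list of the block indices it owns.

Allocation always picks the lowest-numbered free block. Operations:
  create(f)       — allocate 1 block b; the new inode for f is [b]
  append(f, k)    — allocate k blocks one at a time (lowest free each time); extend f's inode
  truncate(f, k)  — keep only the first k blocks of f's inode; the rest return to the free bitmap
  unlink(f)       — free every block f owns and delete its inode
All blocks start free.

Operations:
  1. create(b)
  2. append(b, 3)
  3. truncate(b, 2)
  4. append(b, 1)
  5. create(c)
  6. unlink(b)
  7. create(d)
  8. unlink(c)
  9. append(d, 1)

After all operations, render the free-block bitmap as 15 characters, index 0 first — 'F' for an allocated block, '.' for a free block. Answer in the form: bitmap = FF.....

  1. create(b)  ⇒  F..............  {b→[0]}
  2. append(b, 3)  ⇒  FFFF...........  {b→[0, 1, 2, 3]}
  3. truncate(b, 2)  ⇒  FF.............  {b→[0, 1]}
  4. append(b, 1)  ⇒  FFF............  {b→[0, 1, 2]}
  5. create(c)  ⇒  FFFF...........  {b→[0, 1, 2]; c→[3]}
  6. unlink(b)  ⇒  ...F...........  {c→[3]}
  7. create(d)  ⇒  F..F...........  {c→[3]; d→[0]}
  8. unlink(c)  ⇒  F..............  {d→[0]}
  9. append(d, 1)  ⇒  FF.............  {d→[0, 1]}

bitmap = FF.............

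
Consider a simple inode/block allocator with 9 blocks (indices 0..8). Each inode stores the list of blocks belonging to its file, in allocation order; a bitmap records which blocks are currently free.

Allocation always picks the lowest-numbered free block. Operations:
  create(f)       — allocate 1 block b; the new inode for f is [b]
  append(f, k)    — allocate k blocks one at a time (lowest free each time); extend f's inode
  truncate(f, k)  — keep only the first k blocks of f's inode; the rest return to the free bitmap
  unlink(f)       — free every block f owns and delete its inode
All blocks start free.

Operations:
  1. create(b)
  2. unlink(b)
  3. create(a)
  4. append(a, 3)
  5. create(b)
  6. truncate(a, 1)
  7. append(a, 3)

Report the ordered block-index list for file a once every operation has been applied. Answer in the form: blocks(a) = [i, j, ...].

[1] create(b) — b=0 (map F........)
[2] unlink(b) —  (map .........)
[3] create(a) — a=0 (map F........)
[4] append(a, 3) — a=0,1,2,3 (map FFFF.....)
[5] create(b) — a=0,1,2,3 b=4 (map FFFFF....)
[6] truncate(a, 1) — a=0 b=4 (map F...F....)
[7] append(a, 3) — a=0,1,2,3 b=4 (map FFFFF....)

blocks(a) = [0, 1, 2, 3]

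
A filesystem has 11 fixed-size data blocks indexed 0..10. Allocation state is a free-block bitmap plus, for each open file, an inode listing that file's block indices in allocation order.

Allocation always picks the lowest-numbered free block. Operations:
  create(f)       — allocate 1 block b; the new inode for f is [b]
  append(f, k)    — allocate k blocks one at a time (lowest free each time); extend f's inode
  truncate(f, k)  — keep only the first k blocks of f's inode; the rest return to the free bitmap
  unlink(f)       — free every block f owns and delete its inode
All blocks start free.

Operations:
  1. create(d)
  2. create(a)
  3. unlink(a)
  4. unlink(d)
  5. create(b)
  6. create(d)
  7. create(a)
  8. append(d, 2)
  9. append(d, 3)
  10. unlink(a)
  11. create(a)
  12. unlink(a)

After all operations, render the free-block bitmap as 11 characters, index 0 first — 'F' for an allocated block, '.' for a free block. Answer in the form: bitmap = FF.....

after create(d) → d:[0]  free=[F..........]
after create(a) → a:[1], d:[0]  free=[FF.........]
after unlink(a) → d:[0]  free=[F..........]
after unlink(d) →   free=[...........]
after create(b) → b:[0]  free=[F..........]
after create(d) → b:[0], d:[1]  free=[FF.........]
after create(a) → a:[2], b:[0], d:[1]  free=[FFF........]
after append(d, 2) → a:[2], b:[0], d:[1, 3, 4]  free=[FFFFF......]
after append(d, 3) → a:[2], b:[0], d:[1, 3, 4, 5, 6, 7]  free=[FFFFFFFF...]
after unlink(a) → b:[0], d:[1, 3, 4, 5, 6, 7]  free=[FF.FFFFF...]
after create(a) → a:[2], b:[0], d:[1, 3, 4, 5, 6, 7]  free=[FFFFFFFF...]
after unlink(a) → b:[0], d:[1, 3, 4, 5, 6, 7]  free=[FF.FFFFF...]

bitmap = FF.FFFFF...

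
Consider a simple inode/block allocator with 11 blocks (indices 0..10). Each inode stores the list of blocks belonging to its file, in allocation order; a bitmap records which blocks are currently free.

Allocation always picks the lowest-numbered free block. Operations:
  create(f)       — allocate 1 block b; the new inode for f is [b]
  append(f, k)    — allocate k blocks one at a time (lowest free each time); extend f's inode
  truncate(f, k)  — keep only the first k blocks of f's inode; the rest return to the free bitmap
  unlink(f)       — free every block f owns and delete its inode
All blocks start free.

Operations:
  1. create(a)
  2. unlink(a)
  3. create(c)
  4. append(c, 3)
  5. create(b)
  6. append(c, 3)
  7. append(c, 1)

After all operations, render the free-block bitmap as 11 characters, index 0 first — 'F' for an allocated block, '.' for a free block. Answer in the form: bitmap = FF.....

after create(a) → a:[0]  free=[F..........]
after unlink(a) →   free=[...........]
after create(c) → c:[0]  free=[F..........]
after append(c, 3) → c:[0, 1, 2, 3]  free=[FFFF.......]
after create(b) → b:[4], c:[0, 1, 2, 3]  free=[FFFFF......]
after append(c, 3) → b:[4], c:[0, 1, 2, 3, 5, 6, 7]  free=[FFFFFFFF...]
after append(c, 1) → b:[4], c:[0, 1, 2, 3, 5, 6, 7, 8]  free=[FFFFFFFFF..]

bitmap = FFFFFFFFF..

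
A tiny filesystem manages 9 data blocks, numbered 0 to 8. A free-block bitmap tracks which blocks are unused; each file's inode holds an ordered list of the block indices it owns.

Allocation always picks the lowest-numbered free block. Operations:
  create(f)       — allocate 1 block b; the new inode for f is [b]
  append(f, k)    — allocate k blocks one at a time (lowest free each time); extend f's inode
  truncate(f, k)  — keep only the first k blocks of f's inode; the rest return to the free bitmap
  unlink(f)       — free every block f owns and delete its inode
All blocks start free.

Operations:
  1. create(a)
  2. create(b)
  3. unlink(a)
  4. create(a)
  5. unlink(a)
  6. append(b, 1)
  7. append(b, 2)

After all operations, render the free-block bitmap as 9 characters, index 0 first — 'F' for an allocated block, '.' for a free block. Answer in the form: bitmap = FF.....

after create(a) → a:[0]  free=[F........]
after create(b) → a:[0], b:[1]  free=[FF.......]
after unlink(a) → b:[1]  free=[.F.......]
after create(a) → a:[0], b:[1]  free=[FF.......]
after unlink(a) → b:[1]  free=[.F.......]
after append(b, 1) → b:[1, 0]  free=[FF.......]
after append(b, 2) → b:[1, 0, 2, 3]  free=[FFFF.....]

bitmap = FFFF.....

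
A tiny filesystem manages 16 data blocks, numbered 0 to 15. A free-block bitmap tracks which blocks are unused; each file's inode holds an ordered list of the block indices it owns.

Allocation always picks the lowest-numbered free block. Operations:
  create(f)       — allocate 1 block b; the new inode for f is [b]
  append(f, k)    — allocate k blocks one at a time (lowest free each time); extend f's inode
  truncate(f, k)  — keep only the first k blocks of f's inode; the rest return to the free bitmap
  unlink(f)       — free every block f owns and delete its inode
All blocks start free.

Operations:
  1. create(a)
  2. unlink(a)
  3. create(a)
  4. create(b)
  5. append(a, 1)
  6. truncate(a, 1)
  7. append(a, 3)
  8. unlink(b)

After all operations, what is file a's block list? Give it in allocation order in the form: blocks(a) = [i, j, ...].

blocks(a) = [0, 2, 3, 4]

  1. create(a)  ⇒  F...............  {a→[0]}
  2. unlink(a)  ⇒  ................  {}
  3. create(a)  ⇒  F...............  {a→[0]}
  4. create(b)  ⇒  FF..............  {a→[0]; b→[1]}
  5. append(a, 1)  ⇒  FFF.............  {a→[0, 2]; b→[1]}
  6. truncate(a, 1)  ⇒  FF..............  {a→[0]; b→[1]}
  7. append(a, 3)  ⇒  FFFFF...........  {a→[0, 2, 3, 4]; b→[1]}
  8. unlink(b)  ⇒  F.FFF...........  {a→[0, 2, 3, 4]}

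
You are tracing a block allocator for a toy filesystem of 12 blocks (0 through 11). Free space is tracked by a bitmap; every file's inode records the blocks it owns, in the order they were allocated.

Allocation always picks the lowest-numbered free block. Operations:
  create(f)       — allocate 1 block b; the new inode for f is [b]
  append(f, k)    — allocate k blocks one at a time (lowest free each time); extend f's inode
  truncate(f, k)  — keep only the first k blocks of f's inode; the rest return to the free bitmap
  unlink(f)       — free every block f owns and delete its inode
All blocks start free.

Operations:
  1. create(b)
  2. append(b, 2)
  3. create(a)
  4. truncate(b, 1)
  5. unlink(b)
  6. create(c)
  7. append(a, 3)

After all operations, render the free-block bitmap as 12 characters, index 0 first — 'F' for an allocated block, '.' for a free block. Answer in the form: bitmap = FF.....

[1] create(b) — b=0 (map F...........)
[2] append(b, 2) — b=0,1,2 (map FFF.........)
[3] create(a) — a=3 b=0,1,2 (map FFFF........)
[4] truncate(b, 1) — a=3 b=0 (map F..F........)
[5] unlink(b) — a=3 (map ...F........)
[6] create(c) — a=3 c=0 (map F..F........)
[7] append(a, 3) — a=3,1,2,4 c=0 (map FFFFF.......)

bitmap = FFFFF.......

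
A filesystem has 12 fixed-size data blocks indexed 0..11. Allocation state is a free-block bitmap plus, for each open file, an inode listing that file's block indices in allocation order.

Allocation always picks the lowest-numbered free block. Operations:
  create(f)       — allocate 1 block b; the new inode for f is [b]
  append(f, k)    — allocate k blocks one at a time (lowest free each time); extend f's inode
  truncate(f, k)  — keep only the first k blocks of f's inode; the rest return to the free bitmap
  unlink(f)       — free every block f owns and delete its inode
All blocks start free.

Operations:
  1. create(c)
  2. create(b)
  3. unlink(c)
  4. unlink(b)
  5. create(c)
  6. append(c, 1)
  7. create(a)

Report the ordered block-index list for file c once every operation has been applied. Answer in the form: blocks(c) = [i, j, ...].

create(c): bitmap=F........... | c=[0]
create(b): bitmap=FF.......... | b=[1] c=[0]
unlink(c): bitmap=.F.......... | b=[1]
unlink(b): bitmap=............ | 
create(c): bitmap=F........... | c=[0]
append(c, 1): bitmap=FF.......... | c=[0, 1]
create(a): bitmap=FFF......... | a=[2] c=[0, 1]

blocks(c) = [0, 1]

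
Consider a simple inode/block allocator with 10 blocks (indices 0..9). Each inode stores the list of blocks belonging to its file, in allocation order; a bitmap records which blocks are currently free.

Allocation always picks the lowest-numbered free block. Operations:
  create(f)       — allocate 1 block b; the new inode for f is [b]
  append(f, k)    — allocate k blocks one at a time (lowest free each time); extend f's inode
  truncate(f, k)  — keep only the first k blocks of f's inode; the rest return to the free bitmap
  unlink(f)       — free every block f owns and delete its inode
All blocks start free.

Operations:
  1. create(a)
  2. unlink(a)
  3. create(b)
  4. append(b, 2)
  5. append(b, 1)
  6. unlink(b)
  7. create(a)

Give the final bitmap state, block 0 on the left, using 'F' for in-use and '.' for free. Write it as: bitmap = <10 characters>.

bitmap = F.........

  1. create(a)  ⇒  F.........  {a→[0]}
  2. unlink(a)  ⇒  ..........  {}
  3. create(b)  ⇒  F.........  {b→[0]}
  4. append(b, 2)  ⇒  FFF.......  {b→[0, 1, 2]}
  5. append(b, 1)  ⇒  FFFF......  {b→[0, 1, 2, 3]}
  6. unlink(b)  ⇒  ..........  {}
  7. create(a)  ⇒  F.........  {a→[0]}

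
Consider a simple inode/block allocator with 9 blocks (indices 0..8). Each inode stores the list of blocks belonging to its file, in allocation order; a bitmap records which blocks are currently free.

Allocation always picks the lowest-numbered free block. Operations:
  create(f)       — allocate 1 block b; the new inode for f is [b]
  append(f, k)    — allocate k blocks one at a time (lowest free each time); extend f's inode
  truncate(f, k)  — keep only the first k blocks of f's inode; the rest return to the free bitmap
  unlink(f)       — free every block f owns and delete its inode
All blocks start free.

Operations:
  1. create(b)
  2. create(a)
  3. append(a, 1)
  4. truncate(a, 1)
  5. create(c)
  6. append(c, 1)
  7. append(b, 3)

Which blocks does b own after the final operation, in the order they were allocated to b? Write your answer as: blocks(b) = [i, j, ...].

blocks(b) = [0, 4, 5, 6]

create(b): bitmap=F........ | b=[0]
create(a): bitmap=FF....... | a=[1] b=[0]
append(a, 1): bitmap=FFF...... | a=[1, 2] b=[0]
truncate(a, 1): bitmap=FF....... | a=[1] b=[0]
create(c): bitmap=FFF...... | a=[1] b=[0] c=[2]
append(c, 1): bitmap=FFFF..... | a=[1] b=[0] c=[2, 3]
append(b, 3): bitmap=FFFFFFF.. | a=[1] b=[0, 4, 5, 6] c=[2, 3]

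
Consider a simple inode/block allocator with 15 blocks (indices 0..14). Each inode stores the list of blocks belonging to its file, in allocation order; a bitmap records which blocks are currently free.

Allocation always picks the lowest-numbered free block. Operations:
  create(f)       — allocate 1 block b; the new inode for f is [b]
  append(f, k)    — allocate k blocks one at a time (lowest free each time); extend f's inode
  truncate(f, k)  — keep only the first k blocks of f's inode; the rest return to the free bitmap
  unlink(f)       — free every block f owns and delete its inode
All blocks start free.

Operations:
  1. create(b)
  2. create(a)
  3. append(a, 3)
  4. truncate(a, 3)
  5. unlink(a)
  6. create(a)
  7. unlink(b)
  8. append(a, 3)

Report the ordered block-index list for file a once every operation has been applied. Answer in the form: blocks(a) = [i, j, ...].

blocks(a) = [1, 0, 2, 3]

after create(b) → b:[0]  free=[F..............]
after create(a) → a:[1], b:[0]  free=[FF.............]
after append(a, 3) → a:[1, 2, 3, 4], b:[0]  free=[FFFFF..........]
after truncate(a, 3) → a:[1, 2, 3], b:[0]  free=[FFFF...........]
after unlink(a) → b:[0]  free=[F..............]
after create(a) → a:[1], b:[0]  free=[FF.............]
after unlink(b) → a:[1]  free=[.F.............]
after append(a, 3) → a:[1, 0, 2, 3]  free=[FFFF...........]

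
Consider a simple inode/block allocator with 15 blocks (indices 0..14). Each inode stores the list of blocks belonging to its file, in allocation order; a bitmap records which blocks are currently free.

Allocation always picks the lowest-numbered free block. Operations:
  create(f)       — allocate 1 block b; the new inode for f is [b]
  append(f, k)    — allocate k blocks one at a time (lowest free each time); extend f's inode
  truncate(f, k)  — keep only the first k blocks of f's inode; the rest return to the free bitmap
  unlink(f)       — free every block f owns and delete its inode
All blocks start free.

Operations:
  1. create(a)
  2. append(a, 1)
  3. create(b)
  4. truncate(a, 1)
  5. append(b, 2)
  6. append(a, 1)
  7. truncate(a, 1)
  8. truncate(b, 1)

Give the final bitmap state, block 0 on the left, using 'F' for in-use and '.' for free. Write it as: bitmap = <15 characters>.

  1. create(a)  ⇒  F..............  {a→[0]}
  2. append(a, 1)  ⇒  FF.............  {a→[0, 1]}
  3. create(b)  ⇒  FFF............  {a→[0, 1]; b→[2]}
  4. truncate(a, 1)  ⇒  F.F............  {a→[0]; b→[2]}
  5. append(b, 2)  ⇒  FFFF...........  {a→[0]; b→[2, 1, 3]}
  6. append(a, 1)  ⇒  FFFFF..........  {a→[0, 4]; b→[2, 1, 3]}
  7. truncate(a, 1)  ⇒  FFFF...........  {a→[0]; b→[2, 1, 3]}
  8. truncate(b, 1)  ⇒  F.F............  {a→[0]; b→[2]}

bitmap = F.F............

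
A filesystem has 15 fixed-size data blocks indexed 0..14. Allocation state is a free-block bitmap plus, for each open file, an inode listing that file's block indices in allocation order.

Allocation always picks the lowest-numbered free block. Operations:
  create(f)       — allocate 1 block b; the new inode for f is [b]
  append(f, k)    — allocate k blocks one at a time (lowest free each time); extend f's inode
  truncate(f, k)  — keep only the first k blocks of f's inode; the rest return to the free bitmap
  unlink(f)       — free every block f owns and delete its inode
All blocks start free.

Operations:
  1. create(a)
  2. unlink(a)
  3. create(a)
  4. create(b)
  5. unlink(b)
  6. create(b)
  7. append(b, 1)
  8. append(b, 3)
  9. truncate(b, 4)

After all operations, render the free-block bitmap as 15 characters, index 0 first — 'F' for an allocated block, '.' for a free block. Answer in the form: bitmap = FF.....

[1] create(a) — a=0 (map F..............)
[2] unlink(a) —  (map ...............)
[3] create(a) — a=0 (map F..............)
[4] create(b) — a=0 b=1 (map FF.............)
[5] unlink(b) — a=0 (map F..............)
[6] create(b) — a=0 b=1 (map FF.............)
[7] append(b, 1) — a=0 b=1,2 (map FFF............)
[8] append(b, 3) — a=0 b=1,2,3,4,5 (map FFFFFF.........)
[9] truncate(b, 4) — a=0 b=1,2,3,4 (map FFFFF..........)

bitmap = FFFFF..........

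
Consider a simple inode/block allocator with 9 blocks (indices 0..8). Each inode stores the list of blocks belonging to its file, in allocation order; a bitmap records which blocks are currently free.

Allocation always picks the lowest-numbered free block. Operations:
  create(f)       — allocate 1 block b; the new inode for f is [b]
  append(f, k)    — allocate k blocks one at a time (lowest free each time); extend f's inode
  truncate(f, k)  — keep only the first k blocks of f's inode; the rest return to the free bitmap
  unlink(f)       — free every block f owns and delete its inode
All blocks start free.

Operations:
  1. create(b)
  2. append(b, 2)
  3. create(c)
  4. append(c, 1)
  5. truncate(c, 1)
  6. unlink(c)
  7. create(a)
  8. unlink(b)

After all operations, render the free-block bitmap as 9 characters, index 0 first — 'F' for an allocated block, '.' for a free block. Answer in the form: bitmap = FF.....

bitmap = ...F.....

  1. create(b)  ⇒  F........  {b→[0]}
  2. append(b, 2)  ⇒  FFF......  {b→[0, 1, 2]}
  3. create(c)  ⇒  FFFF.....  {b→[0, 1, 2]; c→[3]}
  4. append(c, 1)  ⇒  FFFFF....  {b→[0, 1, 2]; c→[3, 4]}
  5. truncate(c, 1)  ⇒  FFFF.....  {b→[0, 1, 2]; c→[3]}
  6. unlink(c)  ⇒  FFF......  {b→[0, 1, 2]}
  7. create(a)  ⇒  FFFF.....  {a→[3]; b→[0, 1, 2]}
  8. unlink(b)  ⇒  ...F.....  {a→[3]}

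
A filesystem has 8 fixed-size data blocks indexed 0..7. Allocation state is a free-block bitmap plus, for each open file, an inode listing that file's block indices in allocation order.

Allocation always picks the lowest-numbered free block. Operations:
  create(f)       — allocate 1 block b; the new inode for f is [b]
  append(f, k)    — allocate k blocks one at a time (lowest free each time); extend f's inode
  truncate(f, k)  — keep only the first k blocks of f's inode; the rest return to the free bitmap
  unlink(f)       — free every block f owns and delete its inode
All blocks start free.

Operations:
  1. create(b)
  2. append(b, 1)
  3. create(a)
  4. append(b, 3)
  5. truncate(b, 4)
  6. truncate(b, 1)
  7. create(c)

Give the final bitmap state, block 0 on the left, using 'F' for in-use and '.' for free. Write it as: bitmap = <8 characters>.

create(b): bitmap=F....... | b=[0]
append(b, 1): bitmap=FF...... | b=[0, 1]
create(a): bitmap=FFF..... | a=[2] b=[0, 1]
append(b, 3): bitmap=FFFFFF.. | a=[2] b=[0, 1, 3, 4, 5]
truncate(b, 4): bitmap=FFFFF... | a=[2] b=[0, 1, 3, 4]
truncate(b, 1): bitmap=F.F..... | a=[2] b=[0]
create(c): bitmap=FFF..... | a=[2] b=[0] c=[1]

bitmap = FFF.....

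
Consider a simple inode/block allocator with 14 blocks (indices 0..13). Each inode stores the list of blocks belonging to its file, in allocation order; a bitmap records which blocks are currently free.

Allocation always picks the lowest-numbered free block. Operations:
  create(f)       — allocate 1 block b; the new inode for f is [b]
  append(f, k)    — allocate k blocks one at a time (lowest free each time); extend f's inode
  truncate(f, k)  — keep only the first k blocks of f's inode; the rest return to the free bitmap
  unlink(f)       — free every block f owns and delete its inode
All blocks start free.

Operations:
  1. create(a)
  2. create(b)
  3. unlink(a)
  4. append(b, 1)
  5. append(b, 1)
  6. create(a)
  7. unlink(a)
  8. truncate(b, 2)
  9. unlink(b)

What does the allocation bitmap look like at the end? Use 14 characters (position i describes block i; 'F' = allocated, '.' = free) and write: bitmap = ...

  1. create(a)  ⇒  F.............  {a→[0]}
  2. create(b)  ⇒  FF............  {a→[0]; b→[1]}
  3. unlink(a)  ⇒  .F............  {b→[1]}
  4. append(b, 1)  ⇒  FF............  {b→[1, 0]}
  5. append(b, 1)  ⇒  FFF...........  {b→[1, 0, 2]}
  6. create(a)  ⇒  FFFF..........  {a→[3]; b→[1, 0, 2]}
  7. unlink(a)  ⇒  FFF...........  {b→[1, 0, 2]}
  8. truncate(b, 2)  ⇒  FF............  {b→[1, 0]}
  9. unlink(b)  ⇒  ..............  {}

bitmap = ..............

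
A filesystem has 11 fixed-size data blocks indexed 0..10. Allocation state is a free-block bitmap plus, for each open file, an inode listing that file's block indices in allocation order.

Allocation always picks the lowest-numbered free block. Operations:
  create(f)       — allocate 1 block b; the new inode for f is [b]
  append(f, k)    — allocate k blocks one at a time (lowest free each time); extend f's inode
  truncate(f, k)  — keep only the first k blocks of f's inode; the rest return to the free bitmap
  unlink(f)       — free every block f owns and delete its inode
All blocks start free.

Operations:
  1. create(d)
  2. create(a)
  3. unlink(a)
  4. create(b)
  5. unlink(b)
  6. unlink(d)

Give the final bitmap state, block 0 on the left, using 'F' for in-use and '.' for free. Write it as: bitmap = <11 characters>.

[1] create(d) — d=0 (map F..........)
[2] create(a) — a=1 d=0 (map FF.........)
[3] unlink(a) — d=0 (map F..........)
[4] create(b) — b=1 d=0 (map FF.........)
[5] unlink(b) — d=0 (map F..........)
[6] unlink(d) —  (map ...........)

bitmap = ...........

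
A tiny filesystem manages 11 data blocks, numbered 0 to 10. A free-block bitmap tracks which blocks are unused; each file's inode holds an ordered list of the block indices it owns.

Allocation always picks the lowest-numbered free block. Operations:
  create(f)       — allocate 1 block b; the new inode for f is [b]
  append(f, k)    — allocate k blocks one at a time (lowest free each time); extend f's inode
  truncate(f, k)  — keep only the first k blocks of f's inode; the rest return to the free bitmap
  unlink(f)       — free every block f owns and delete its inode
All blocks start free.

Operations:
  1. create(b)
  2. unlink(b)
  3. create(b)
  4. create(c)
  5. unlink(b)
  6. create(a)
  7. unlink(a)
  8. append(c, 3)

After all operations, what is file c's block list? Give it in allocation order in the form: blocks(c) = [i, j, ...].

[1] create(b) — b=0 (map F..........)
[2] unlink(b) —  (map ...........)
[3] create(b) — b=0 (map F..........)
[4] create(c) — b=0 c=1 (map FF.........)
[5] unlink(b) — c=1 (map .F.........)
[6] create(a) — a=0 c=1 (map FF.........)
[7] unlink(a) — c=1 (map .F.........)
[8] append(c, 3) — c=1,0,2,3 (map FFFF.......)

blocks(c) = [1, 0, 2, 3]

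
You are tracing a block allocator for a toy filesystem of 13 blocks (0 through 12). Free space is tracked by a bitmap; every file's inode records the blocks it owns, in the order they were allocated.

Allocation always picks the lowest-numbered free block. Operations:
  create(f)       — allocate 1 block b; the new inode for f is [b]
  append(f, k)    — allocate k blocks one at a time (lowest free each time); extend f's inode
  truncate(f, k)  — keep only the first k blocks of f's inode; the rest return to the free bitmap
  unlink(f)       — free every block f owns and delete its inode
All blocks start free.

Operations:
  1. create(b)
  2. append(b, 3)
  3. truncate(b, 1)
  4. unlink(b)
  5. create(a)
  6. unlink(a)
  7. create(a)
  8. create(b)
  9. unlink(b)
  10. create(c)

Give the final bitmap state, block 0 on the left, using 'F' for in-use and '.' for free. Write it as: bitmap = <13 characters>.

[1] create(b) — b=0 (map F............)
[2] append(b, 3) — b=0,1,2,3 (map FFFF.........)
[3] truncate(b, 1) — b=0 (map F............)
[4] unlink(b) —  (map .............)
[5] create(a) — a=0 (map F............)
[6] unlink(a) —  (map .............)
[7] create(a) — a=0 (map F............)
[8] create(b) — a=0 b=1 (map FF...........)
[9] unlink(b) — a=0 (map F............)
[10] create(c) — a=0 c=1 (map FF...........)

bitmap = FF...........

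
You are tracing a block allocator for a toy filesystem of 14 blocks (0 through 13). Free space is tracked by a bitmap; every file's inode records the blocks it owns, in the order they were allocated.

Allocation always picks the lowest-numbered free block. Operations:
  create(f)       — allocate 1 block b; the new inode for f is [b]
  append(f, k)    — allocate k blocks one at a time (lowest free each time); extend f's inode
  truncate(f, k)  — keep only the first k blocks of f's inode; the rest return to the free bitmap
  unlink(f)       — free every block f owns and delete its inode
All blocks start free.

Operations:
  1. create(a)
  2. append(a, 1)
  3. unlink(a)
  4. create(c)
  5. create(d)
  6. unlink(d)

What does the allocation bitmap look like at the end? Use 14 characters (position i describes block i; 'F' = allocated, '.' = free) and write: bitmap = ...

after create(a) → a:[0]  free=[F.............]
after append(a, 1) → a:[0, 1]  free=[FF............]
after unlink(a) →   free=[..............]
after create(c) → c:[0]  free=[F.............]
after create(d) → c:[0], d:[1]  free=[FF............]
after unlink(d) → c:[0]  free=[F.............]

bitmap = F.............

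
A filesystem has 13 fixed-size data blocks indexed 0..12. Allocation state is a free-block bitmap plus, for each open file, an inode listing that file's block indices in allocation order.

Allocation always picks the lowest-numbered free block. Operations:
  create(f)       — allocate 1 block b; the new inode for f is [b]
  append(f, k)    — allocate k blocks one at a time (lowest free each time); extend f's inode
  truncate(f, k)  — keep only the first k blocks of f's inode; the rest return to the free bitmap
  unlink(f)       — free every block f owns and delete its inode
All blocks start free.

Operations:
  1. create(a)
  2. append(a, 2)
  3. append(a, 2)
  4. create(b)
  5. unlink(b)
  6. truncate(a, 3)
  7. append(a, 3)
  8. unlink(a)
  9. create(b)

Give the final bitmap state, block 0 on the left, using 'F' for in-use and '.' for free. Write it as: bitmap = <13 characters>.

bitmap = F............

create(a): bitmap=F............ | a=[0]
append(a, 2): bitmap=FFF.......... | a=[0, 1, 2]
append(a, 2): bitmap=FFFFF........ | a=[0, 1, 2, 3, 4]
create(b): bitmap=FFFFFF....... | a=[0, 1, 2, 3, 4] b=[5]
unlink(b): bitmap=FFFFF........ | a=[0, 1, 2, 3, 4]
truncate(a, 3): bitmap=FFF.......... | a=[0, 1, 2]
append(a, 3): bitmap=FFFFFF....... | a=[0, 1, 2, 3, 4, 5]
unlink(a): bitmap=............. | 
create(b): bitmap=F............ | b=[0]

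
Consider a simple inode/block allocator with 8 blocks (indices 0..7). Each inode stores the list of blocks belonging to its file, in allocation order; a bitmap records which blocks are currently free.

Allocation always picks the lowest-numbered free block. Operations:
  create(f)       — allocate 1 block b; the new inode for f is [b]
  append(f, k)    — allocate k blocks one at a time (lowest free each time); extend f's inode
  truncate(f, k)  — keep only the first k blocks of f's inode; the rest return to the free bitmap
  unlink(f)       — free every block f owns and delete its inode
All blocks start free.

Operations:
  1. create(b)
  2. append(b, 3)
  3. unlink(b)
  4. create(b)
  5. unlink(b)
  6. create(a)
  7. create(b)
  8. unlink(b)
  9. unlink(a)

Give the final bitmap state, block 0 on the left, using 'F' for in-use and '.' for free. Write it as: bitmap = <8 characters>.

bitmap = ........

[1] create(b) — b=0 (map F.......)
[2] append(b, 3) — b=0,1,2,3 (map FFFF....)
[3] unlink(b) —  (map ........)
[4] create(b) — b=0 (map F.......)
[5] unlink(b) —  (map ........)
[6] create(a) — a=0 (map F.......)
[7] create(b) — a=0 b=1 (map FF......)
[8] unlink(b) — a=0 (map F.......)
[9] unlink(a) —  (map ........)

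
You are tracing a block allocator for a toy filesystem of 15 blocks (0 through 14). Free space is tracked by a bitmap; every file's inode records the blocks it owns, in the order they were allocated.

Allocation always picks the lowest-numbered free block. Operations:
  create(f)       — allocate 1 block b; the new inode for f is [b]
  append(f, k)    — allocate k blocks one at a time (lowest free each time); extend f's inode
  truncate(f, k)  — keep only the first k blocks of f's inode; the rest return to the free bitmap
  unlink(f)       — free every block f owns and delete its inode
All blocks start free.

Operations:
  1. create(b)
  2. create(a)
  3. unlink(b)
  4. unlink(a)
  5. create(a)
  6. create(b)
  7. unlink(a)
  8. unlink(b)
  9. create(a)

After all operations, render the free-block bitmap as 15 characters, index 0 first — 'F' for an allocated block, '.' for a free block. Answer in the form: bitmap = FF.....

  1. create(b)  ⇒  F..............  {b→[0]}
  2. create(a)  ⇒  FF.............  {a→[1]; b→[0]}
  3. unlink(b)  ⇒  .F.............  {a→[1]}
  4. unlink(a)  ⇒  ...............  {}
  5. create(a)  ⇒  F..............  {a→[0]}
  6. create(b)  ⇒  FF.............  {a→[0]; b→[1]}
  7. unlink(a)  ⇒  .F.............  {b→[1]}
  8. unlink(b)  ⇒  ...............  {}
  9. create(a)  ⇒  F..............  {a→[0]}

bitmap = F..............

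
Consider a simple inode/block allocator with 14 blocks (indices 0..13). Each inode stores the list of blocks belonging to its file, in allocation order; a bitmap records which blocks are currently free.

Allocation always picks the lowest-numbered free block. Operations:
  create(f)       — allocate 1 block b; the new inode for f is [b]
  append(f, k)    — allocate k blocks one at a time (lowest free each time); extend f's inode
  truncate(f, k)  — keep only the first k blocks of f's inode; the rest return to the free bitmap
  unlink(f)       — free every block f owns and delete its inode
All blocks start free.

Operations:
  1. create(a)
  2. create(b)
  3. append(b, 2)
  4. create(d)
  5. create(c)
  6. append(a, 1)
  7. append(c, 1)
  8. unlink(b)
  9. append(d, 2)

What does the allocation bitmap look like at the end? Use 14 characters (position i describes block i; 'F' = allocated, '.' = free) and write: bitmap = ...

bitmap = FFF.FFFF......

after create(a) → a:[0]  free=[F.............]
after create(b) → a:[0], b:[1]  free=[FF............]
after append(b, 2) → a:[0], b:[1, 2, 3]  free=[FFFF..........]
after create(d) → a:[0], b:[1, 2, 3], d:[4]  free=[FFFFF.........]
after create(c) → a:[0], b:[1, 2, 3], c:[5], d:[4]  free=[FFFFFF........]
after append(a, 1) → a:[0, 6], b:[1, 2, 3], c:[5], d:[4]  free=[FFFFFFF.......]
after append(c, 1) → a:[0, 6], b:[1, 2, 3], c:[5, 7], d:[4]  free=[FFFFFFFF......]
after unlink(b) → a:[0, 6], c:[5, 7], d:[4]  free=[F...FFFF......]
after append(d, 2) → a:[0, 6], c:[5, 7], d:[4, 1, 2]  free=[FFF.FFFF......]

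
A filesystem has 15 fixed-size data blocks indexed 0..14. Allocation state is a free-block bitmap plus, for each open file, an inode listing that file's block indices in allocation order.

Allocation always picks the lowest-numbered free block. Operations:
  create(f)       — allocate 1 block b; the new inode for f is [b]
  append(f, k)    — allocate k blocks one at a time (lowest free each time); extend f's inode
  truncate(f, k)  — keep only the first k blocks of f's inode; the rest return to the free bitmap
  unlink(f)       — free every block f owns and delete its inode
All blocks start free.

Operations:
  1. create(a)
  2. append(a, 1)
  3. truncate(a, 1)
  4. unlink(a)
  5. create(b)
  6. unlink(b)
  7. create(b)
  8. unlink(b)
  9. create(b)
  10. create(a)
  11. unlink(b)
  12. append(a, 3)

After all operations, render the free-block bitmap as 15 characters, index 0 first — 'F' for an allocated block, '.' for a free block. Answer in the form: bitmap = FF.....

  1. create(a)  ⇒  F..............  {a→[0]}
  2. append(a, 1)  ⇒  FF.............  {a→[0, 1]}
  3. truncate(a, 1)  ⇒  F..............  {a→[0]}
  4. unlink(a)  ⇒  ...............  {}
  5. create(b)  ⇒  F..............  {b→[0]}
  6. unlink(b)  ⇒  ...............  {}
  7. create(b)  ⇒  F..............  {b→[0]}
  8. unlink(b)  ⇒  ...............  {}
  9. create(b)  ⇒  F..............  {b→[0]}
  10. create(a)  ⇒  FF.............  {a→[1]; b→[0]}
  11. unlink(b)  ⇒  .F.............  {a→[1]}
  12. append(a, 3)  ⇒  FFFF...........  {a→[1, 0, 2, 3]}

bitmap = FFFF...........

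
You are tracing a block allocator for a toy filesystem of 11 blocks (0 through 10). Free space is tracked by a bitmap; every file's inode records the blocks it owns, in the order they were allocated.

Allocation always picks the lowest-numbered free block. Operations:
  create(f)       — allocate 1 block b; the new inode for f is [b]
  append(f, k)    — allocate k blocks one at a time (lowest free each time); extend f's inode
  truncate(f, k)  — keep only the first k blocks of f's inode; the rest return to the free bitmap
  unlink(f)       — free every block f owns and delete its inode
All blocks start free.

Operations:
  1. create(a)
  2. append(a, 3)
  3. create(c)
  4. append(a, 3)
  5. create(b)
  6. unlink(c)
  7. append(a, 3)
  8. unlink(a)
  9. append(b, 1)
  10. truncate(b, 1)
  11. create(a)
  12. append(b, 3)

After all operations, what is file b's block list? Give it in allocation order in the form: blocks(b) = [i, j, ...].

blocks(b) = [8, 1, 2, 3]

after create(a) → a:[0]  free=[F..........]
after append(a, 3) → a:[0, 1, 2, 3]  free=[FFFF.......]
after create(c) → a:[0, 1, 2, 3], c:[4]  free=[FFFFF......]
after append(a, 3) → a:[0, 1, 2, 3, 5, 6, 7], c:[4]  free=[FFFFFFFF...]
after create(b) → a:[0, 1, 2, 3, 5, 6, 7], b:[8], c:[4]  free=[FFFFFFFFF..]
after unlink(c) → a:[0, 1, 2, 3, 5, 6, 7], b:[8]  free=[FFFF.FFFF..]
after append(a, 3) → a:[0, 1, 2, 3, 5, 6, 7, 4, 9, 10], b:[8]  free=[FFFFFFFFFFF]
after unlink(a) → b:[8]  free=[........F..]
after append(b, 1) → b:[8, 0]  free=[F.......F..]
after truncate(b, 1) → b:[8]  free=[........F..]
after create(a) → a:[0], b:[8]  free=[F.......F..]
after append(b, 3) → a:[0], b:[8, 1, 2, 3]  free=[FFFF....F..]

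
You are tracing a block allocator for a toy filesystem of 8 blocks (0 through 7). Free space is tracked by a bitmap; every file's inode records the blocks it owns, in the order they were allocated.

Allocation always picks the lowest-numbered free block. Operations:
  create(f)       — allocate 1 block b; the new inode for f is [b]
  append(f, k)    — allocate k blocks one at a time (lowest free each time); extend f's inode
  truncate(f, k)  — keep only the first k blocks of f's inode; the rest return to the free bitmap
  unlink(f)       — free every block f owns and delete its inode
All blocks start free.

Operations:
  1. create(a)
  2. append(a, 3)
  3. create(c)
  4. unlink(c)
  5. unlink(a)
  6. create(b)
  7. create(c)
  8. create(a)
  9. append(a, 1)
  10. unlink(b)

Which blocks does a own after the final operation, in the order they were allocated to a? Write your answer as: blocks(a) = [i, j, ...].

[1] create(a) — a=0 (map F.......)
[2] append(a, 3) — a=0,1,2,3 (map FFFF....)
[3] create(c) — a=0,1,2,3 c=4 (map FFFFF...)
[4] unlink(c) — a=0,1,2,3 (map FFFF....)
[5] unlink(a) —  (map ........)
[6] create(b) — b=0 (map F.......)
[7] create(c) — b=0 c=1 (map FF......)
[8] create(a) — a=2 b=0 c=1 (map FFF.....)
[9] append(a, 1) — a=2,3 b=0 c=1 (map FFFF....)
[10] unlink(b) — a=2,3 c=1 (map .FFF....)

blocks(a) = [2, 3]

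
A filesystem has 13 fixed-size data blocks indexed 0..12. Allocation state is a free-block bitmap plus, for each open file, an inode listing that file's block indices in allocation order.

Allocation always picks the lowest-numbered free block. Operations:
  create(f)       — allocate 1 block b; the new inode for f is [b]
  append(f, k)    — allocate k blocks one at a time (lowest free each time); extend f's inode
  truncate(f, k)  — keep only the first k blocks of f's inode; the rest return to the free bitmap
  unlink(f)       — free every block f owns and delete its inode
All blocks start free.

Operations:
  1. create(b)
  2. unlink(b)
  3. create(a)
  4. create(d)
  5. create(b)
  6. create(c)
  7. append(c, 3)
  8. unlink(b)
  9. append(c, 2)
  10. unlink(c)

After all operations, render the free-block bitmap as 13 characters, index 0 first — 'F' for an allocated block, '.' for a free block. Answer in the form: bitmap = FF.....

bitmap = FF...........

[1] create(b) — b=0 (map F............)
[2] unlink(b) —  (map .............)
[3] create(a) — a=0 (map F............)
[4] create(d) — a=0 d=1 (map FF...........)
[5] create(b) — a=0 b=2 d=1 (map FFF..........)
[6] create(c) — a=0 b=2 c=3 d=1 (map FFFF.........)
[7] append(c, 3) — a=0 b=2 c=3,4,5,6 d=1 (map FFFFFFF......)
[8] unlink(b) — a=0 c=3,4,5,6 d=1 (map FF.FFFF......)
[9] append(c, 2) — a=0 c=3,4,5,6,2,7 d=1 (map FFFFFFFF.....)
[10] unlink(c) — a=0 d=1 (map FF...........)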